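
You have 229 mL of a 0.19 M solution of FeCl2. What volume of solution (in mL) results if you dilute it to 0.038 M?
Using M₁V₁ = M₂V₂:
0.19 × 229 = 0.038 × V₂
V₂ = (0.19 × 229) / 0.038 = 1145 mL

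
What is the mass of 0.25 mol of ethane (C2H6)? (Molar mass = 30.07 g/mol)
Mass = 0.25 mol × 30.07 g/mol = 7.518 g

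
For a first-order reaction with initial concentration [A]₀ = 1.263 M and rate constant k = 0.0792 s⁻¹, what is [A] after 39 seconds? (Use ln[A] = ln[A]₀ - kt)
0.0575 M

ln[A] = ln[A]₀ - k·t = ln(1.263) - (0.0792)·(39) = 0.2335 - 3.0888 = -2.8553
[A] = e^(-2.8553) = 0.0575 M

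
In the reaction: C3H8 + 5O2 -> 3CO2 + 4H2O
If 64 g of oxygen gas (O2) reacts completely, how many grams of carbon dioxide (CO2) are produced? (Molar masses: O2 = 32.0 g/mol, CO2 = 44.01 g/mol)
Moles of O2 = 64 g ÷ 32.0 g/mol = 2 mol
Mole ratio: 3 mol CO2 / 5 mol O2
Moles of CO2 = 2 × (3/5) = 1.2 mol
Mass of CO2 = 1.2 mol × 44.01 g/mol = 52.81 g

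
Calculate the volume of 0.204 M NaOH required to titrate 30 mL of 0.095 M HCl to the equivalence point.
V_{base} = 14.0 mL

At equivalence: moles acid = moles base.
moles HCl = 0.095 M × 0.03 L = 0.00285 mol
V_NaOH = 0.00285 mol ÷ 0.204 M = 0.01397 L = 14.0 mL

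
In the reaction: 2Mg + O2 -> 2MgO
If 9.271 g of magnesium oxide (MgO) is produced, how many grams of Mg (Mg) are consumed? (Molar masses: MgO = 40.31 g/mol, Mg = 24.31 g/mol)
Moles of MgO = 9.271 g ÷ 40.31 g/mol = 0.229993 mol
Mole ratio: 2 mol Mg / 2 mol MgO
Moles of Mg = 0.229993 × (2/2) = 0.229993 mol
Mass of Mg = 0.229993 mol × 24.31 g/mol = 5.591 g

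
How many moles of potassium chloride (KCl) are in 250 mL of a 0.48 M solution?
Moles = Molarity × Volume (L)
Moles = 0.48 M × 0.25 L = 0.12 mol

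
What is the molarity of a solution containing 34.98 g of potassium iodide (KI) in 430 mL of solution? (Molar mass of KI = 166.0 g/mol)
Moles of KI = 34.98 g ÷ 166.0 g/mol = 0.210723 mol
Volume = 430 mL = 0.43 L
Molarity = 0.210723 mol ÷ 0.43 L = 0.4901 M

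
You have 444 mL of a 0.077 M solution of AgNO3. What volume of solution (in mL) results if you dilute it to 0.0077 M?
Using M₁V₁ = M₂V₂:
0.077 × 444 = 0.0077 × V₂
V₂ = (0.077 × 444) / 0.0077 = 4440 mL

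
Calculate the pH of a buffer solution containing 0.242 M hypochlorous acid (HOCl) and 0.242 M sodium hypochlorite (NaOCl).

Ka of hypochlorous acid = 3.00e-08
pH = 7.52

pKa = -log(3.00e-08) = 7.52. pH = pKa + log([A⁻]/[HA]) = 7.52 + log(0.242/0.242)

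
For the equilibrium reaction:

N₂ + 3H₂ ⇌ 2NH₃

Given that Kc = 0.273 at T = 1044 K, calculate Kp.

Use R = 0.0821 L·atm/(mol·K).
K_p = 3.72e-05

Δn = (moles gaseous products) − (moles gaseous reactants) = -2
T = 1044 K; RT = 0.0821 × 1044 = 85.7124
Kp = Kc·(RT)^Δn = 0.273 × (85.7124)^-2 = 0.273 × 0.000136117 = 3.72e-05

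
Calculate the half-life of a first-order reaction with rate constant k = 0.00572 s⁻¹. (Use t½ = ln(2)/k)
121.18 s

t½ = ln(2)/k = 0.6931/0.00572 = 121.18 s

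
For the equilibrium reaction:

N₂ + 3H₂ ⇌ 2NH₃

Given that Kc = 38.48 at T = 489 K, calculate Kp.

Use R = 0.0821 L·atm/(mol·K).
K_p = 0.0239

Δn = (moles gaseous products) − (moles gaseous reactants) = -2
T = 489 K; RT = 0.0821 × 489 = 40.1469
Kp = Kc·(RT)^Δn = 38.48 × (40.1469)^-2 = 38.48 × 0.000620435 = 0.0239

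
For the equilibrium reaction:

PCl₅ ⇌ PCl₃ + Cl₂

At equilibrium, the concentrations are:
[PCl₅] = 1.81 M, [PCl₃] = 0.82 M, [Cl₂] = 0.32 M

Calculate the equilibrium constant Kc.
K_c = 0.1450

Kc = ([PCl₃] × [Cl₂]) / ([PCl₅])
   = ((0.82)·(0.32)) / ((1.81))
   = 0.2624 / 1.81 = 0.1450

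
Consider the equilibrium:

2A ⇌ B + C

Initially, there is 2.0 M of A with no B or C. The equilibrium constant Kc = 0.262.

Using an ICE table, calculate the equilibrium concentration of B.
[B] = 0.506 M

ICE: [A] = 2.0 − 2x, [B] = [C] = x.
Kc = x²/(2.0 − 2x)² = 0.262 ⇒ √Kc = x/(2.0 − 2x).
x = √0.262·2.0/(1 + 2√0.262) = 0.51186·2.0/2.0237 = 0.50586.
[B] = x = 0.506 M.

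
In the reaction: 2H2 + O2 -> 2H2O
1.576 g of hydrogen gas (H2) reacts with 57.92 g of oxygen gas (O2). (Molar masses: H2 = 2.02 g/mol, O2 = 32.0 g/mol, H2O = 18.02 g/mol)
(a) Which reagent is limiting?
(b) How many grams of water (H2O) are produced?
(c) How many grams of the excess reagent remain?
(a) H2, (b) 14.06 g, (c) 45.44 g

Moles of H2 = 1.576 g ÷ 2.02 g/mol = 0.780198 mol
Moles of O2 = 57.92 g ÷ 32.0 g/mol = 1.81 mol
Moles ÷ coefficient: H2: 0.780198/2 = 0.3901, O2: 1.81/1 = 1.81
(a) H2 has the smaller value, so H2 is the limiting reagent.
(b) Moles of H2O = 0.780198 mol H2 × (2/2) = 0.780198 mol; mass = 0.780198 mol × 18.02 g/mol = 14.06 g
(c) O2 consumed = 0.780198 × (1/2) = 0.390099 mol; remaining = 1.81 − 0.390099 = 1.4199 mol; mass = 1.4199 mol × 32.0 g/mol = 45.44 g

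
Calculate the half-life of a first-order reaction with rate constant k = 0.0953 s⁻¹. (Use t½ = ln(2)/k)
7.27 s

t½ = ln(2)/k = 0.6931/0.0953 = 7.27 s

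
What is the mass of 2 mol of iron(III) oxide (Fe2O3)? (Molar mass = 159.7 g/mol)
Mass = 2 mol × 159.7 g/mol = 319.4 g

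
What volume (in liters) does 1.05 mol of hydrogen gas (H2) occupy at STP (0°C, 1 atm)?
At STP, 1 mol of gas occupies 22.4 L
Volume = 1.05 mol × 22.4 L/mol = 23.52 L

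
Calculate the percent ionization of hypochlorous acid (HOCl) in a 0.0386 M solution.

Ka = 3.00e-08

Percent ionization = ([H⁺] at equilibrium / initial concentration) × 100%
Percent ionization = 0.0881%

Let x = [H⁺]. Ka = x²/(C - x) ⇒ x² + (3.00e-08)x - (3.00e-08)(0.0386) = 0. x = 3.4014e-05. Percent = (3.4014e-05/0.0386) × 100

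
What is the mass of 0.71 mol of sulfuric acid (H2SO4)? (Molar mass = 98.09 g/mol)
Mass = 0.71 mol × 98.09 g/mol = 69.64 g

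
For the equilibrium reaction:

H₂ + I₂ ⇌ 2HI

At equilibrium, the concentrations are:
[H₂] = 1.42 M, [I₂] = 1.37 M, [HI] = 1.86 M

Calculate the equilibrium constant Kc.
K_c = 1.7783

Kc = ([HI]^2) / ([H₂] × [I₂])
   = ((1.86)^2) / ((1.42)·(1.37))
   = 3.4596 / 1.9454 = 1.7783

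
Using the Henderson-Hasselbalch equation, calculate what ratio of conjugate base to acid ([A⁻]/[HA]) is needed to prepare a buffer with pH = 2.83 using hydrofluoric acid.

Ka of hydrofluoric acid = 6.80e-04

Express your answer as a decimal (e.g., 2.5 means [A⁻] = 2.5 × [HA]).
[A⁻]/[HA] = 0.460

pKa = −log(6.80e-04) = 3.1675. pH = pKa + log([A⁻]/[HA]). 2.83 = 3.1675 + log(ratio). log(ratio) = 2.83 − 3.1675 = -0.3375. ratio = 10^(-0.3375) = 0.460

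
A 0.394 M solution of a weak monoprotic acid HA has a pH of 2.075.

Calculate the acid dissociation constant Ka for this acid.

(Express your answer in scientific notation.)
K_a = 1.84e-04

[H⁺] = 10^(−pH) = 10^(−2.075) = 8.414e-03 M. For HA ⇌ H⁺ + A⁻, Ka = x²/(C − x) = (8.414e-03)²/(0.394 − 8.414e-03) = 1.84e-04.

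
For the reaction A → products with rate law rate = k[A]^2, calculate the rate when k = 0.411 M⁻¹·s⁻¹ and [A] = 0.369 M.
0.05596 M/s

rate = k·[A]^2 = 0.411·(0.369)^2 = 0.411·0.136161 = 0.05596 M/s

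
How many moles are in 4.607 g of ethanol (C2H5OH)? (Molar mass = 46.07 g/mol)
Moles = 4.607 g ÷ 46.07 g/mol = 0.1 mol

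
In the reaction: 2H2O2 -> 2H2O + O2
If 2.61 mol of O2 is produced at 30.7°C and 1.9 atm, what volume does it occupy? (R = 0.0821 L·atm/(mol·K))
T = 30.7°C + 273.15 = 303.85 K
V = nRT/P = (2.61 × 0.0821 × 303.85) / 1.9
V = 34.27 L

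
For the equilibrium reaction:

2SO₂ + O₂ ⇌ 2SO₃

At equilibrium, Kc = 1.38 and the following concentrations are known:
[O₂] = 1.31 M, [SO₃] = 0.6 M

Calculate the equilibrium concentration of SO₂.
[SO₂] = 0.4462 M

Kc = ([SO₃]^2) / ([SO₂]^2 × [O₂]) = 1.38
[SO₂]^2 = (product terms)/(Kc · other reactant terms) = 0.36 / (1.38 · 1.31) = 0.19914
[SO₂] = (0.19914)^(1/2) = 0.4462 M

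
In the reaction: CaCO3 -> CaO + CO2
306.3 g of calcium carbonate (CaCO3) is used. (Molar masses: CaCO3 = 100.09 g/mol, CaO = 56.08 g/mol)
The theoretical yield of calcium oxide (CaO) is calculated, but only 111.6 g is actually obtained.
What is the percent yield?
Moles of CaCO3 = 306.3 g ÷ 100.09 g/mol = 3.06025 mol
Mole ratio: 1 mol CaO / 1 mol CaCO3
Moles of CaO = 3.06025 × (1/1) = 3.06025 mol
Theoretical yield = 3.06025 mol × 56.08 g/mol = 171.62 g
Actual yield = 111.6 g
Percent yield = (111.6 / 171.62) × 100% = 65.0%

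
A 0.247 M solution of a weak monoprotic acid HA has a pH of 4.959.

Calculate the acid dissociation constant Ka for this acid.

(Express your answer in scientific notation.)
K_a = 4.89e-10

[H⁺] = 10^(−pH) = 10^(−4.959) = 1.099e-05 M. For HA ⇌ H⁺ + A⁻, Ka = x²/(C − x) = (1.099e-05)²/(0.247 − 1.099e-05) = 4.89e-10.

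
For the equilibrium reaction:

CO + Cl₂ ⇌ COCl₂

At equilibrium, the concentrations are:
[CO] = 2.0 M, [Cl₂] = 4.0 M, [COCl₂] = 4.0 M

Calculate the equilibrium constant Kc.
K_c = 0.5000

Kc = ([COCl₂]) / ([CO] × [Cl₂])
   = ((4.0)) / ((2.0)·(4.0))
   = 4 / 8 = 0.5000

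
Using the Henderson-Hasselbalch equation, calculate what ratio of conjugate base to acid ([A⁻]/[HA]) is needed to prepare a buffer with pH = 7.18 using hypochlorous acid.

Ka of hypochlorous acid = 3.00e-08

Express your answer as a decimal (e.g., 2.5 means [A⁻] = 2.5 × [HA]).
[A⁻]/[HA] = 0.454

pKa = −log(3.00e-08) = 7.5229. pH = pKa + log([A⁻]/[HA]). 7.18 = 7.5229 + log(ratio). log(ratio) = 7.18 − 7.5229 = -0.3429. ratio = 10^(-0.3429) = 0.454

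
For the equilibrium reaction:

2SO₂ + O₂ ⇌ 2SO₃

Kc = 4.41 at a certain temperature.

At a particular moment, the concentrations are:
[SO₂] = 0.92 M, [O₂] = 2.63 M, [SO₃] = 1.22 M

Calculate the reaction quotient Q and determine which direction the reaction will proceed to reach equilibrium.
Q = 0.669, Q < K, reaction proceeds forward (toward products)

Q = ([SO₃]^2) / ([SO₂]^2 × [O₂])
  = ((1.22)^2) / ((0.92)^2·(2.63)) = 1.4884/2.226 = 0.6686
Since Q = 0.6686 < Kc = 4.41, the reaction proceeds forward (toward products) to reach equilibrium.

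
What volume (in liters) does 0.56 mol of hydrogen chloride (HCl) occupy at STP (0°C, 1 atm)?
At STP, 1 mol of gas occupies 22.4 L
Volume = 0.56 mol × 22.4 L/mol = 12.54 L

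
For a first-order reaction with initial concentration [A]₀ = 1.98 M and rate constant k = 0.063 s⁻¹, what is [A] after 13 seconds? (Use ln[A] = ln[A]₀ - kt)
0.8729 M

ln[A] = ln[A]₀ - k·t = ln(1.98) - (0.063)·(13) = 0.6831 - 0.8190 = -0.1359
[A] = e^(-0.1359) = 0.8729 M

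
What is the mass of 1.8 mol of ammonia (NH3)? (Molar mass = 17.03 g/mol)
Mass = 1.8 mol × 17.03 g/mol = 30.65 g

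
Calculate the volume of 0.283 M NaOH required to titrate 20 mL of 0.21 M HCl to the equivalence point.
V_{base} = 14.8 mL

At equivalence: moles acid = moles base.
moles HCl = 0.21 M × 0.02 L = 0.0042 mol
V_NaOH = 0.0042 mol ÷ 0.283 M = 0.01484 L = 14.8 mL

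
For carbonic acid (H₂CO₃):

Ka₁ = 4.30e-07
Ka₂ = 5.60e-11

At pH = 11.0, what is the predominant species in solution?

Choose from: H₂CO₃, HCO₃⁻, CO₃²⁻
CO₃²⁻

pKa1 = 6.37, pKa2 = 10.25. Each pKa is the crossover between adjacent species; pH = 11.0 lies in the region where CO₃²⁻ predominates.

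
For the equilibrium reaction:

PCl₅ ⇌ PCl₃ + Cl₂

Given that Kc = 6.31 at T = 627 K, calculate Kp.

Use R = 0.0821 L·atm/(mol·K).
K_p = 324.8180

Δn = (moles gaseous products) − (moles gaseous reactants) = 1
T = 627 K; RT = 0.0821 × 627 = 51.4767
Kp = Kc·(RT)^Δn = 6.31 × (51.4767)^1 = 6.31 × 51.4767 = 324.8180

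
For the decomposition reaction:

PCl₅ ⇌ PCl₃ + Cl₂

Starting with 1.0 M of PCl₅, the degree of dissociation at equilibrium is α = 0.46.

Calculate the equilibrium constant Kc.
K_c = 0.3919

x = α·[A]₀ = 0.46 × 1.0 = 0.46 M dissociated.
At eq: [PCl₅] = 1.0 − 0.46 = 0.54 M; [PCl₃] = [Cl₂] = x = 0.46 M.
Kc = [PCl₃][Cl₂]/[PCl₅] = (0.46)²/0.54 = 0.3919.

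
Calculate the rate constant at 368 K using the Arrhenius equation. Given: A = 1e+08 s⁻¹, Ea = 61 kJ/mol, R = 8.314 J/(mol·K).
2.19e-01 s⁻¹

k = A·exp(-Ea/(R·T)) = 1e+08·exp(-61000/(8.314·368)) = 1e+08·exp(-19.9376) = 1e+08·2.1940e-09 = 2.19e-01 s⁻¹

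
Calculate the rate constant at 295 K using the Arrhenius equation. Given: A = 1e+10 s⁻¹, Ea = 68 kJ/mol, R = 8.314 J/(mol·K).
9.10e-03 s⁻¹

k = A·exp(-Ea/(R·T)) = 1e+10·exp(-68000/(8.314·295)) = 1e+10·exp(-27.7253) = 1e+10·9.0999e-13 = 9.10e-03 s⁻¹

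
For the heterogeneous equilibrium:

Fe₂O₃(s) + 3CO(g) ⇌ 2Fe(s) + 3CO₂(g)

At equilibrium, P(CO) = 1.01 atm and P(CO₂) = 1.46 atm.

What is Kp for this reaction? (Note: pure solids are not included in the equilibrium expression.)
K_p = 3.021

Solids (Fe₂O₃, Fe) are excluded.
Kp = P(CO₂)³/P(CO)³ = (1.46)³/(1.01)³ = 3.112/1.03 = 3.021.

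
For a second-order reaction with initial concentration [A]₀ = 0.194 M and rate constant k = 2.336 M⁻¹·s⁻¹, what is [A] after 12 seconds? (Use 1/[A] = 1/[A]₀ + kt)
0.0301 M

1/[A] = 1/[A]₀ + k·t = 1/0.194 + (2.336)·(12) = 5.1546 + 28.0320 = 33.1866
[A] = 1/33.1866 = 0.0301 M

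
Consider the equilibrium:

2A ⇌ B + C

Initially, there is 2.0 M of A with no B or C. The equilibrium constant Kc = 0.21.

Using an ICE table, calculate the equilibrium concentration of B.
[B] = 0.478 M

ICE: [A] = 2.0 − 2x, [B] = [C] = x.
Kc = x²/(2.0 − 2x)² = 0.21 ⇒ √Kc = x/(2.0 − 2x).
x = √0.21·2.0/(1 + 2√0.21) = 0.45826·2.0/1.9165 = 0.47822.
[B] = x = 0.478 M.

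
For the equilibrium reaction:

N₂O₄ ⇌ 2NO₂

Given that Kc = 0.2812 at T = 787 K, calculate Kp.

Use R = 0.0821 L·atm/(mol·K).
K_p = 18.1691

Δn = (moles gaseous products) − (moles gaseous reactants) = 1
T = 787 K; RT = 0.0821 × 787 = 64.6127
Kp = Kc·(RT)^Δn = 0.2812 × (64.6127)^1 = 0.2812 × 64.6127 = 18.1691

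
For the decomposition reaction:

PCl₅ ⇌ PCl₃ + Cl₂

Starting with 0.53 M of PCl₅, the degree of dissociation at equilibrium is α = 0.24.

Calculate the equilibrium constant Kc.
K_c = 0.0402

x = α·[A]₀ = 0.24 × 0.53 = 0.1272 M dissociated.
At eq: [PCl₅] = 0.53 − 0.1272 = 0.4028 M; [PCl₃] = [Cl₂] = x = 0.1272 M.
Kc = [PCl₃][Cl₂]/[PCl₅] = (0.1272)²/0.4028 = 0.04017.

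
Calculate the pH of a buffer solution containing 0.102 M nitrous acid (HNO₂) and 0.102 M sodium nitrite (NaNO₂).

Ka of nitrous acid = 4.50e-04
pH = 3.35

pKa = -log(4.50e-04) = 3.35. pH = pKa + log([A⁻]/[HA]) = 3.35 + log(0.102/0.102)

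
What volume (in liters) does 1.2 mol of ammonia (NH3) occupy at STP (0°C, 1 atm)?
At STP, 1 mol of gas occupies 22.4 L
Volume = 1.2 mol × 22.4 L/mol = 26.88 L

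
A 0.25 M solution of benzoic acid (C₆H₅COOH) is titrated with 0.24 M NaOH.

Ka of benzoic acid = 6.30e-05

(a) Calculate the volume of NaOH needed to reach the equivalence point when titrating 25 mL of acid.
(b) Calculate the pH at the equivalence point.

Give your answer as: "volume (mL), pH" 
V = 26.0 mL, pH = 8.64

(a) At equivalence: moles acid = moles base.
moles acid = 0.25 × 0.025 = 0.00625 mol; V_NaOH = 0.00625/0.24 = 0.02604 L = 26.0 mL.
(b) At equivalence, all acid → conjugate base A⁻ at [A⁻] = 0.00625/0.05104 = 0.1224 M.
Kb = Kw/Ka = 1.0e-14/6.30e-05 = 1.587e-10; [OH⁻] = √(Kb·[A⁻]) = 4.409e-06; pOH = 5.36; pH = 14 − pOH = 8.64.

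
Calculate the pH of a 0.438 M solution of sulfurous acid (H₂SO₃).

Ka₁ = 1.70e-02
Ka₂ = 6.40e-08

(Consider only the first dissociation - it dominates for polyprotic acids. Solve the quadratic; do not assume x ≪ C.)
pH = 1.11

x² + Ka₁·x − Ka₁·C = 0 with Ka₁ = 1.70e-02, C = 0.438.
x = (−Ka₁ + √(Ka₁² + 4·Ka₁·C))/2 = 7.8208e-02 M, so pH = 1.11.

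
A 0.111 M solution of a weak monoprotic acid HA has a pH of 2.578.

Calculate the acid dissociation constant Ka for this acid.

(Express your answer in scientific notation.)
K_a = 6.44e-05

[H⁺] = 10^(−pH) = 10^(−2.578) = 2.642e-03 M. For HA ⇌ H⁺ + A⁻, Ka = x²/(C − x) = (2.642e-03)²/(0.111 − 2.642e-03) = 6.44e-05.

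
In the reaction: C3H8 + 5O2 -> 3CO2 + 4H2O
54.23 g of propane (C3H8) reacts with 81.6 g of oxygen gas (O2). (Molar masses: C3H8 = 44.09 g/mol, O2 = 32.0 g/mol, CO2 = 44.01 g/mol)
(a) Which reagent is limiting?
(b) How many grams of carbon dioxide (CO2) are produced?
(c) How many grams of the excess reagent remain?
(a) O2, (b) 67.34 g, (c) 31.74 g

Moles of C3H8 = 54.23 g ÷ 44.09 g/mol = 1.22998 mol
Moles of O2 = 81.6 g ÷ 32.0 g/mol = 2.55 mol
Moles ÷ coefficient: C3H8: 1.22998/1 = 1.23, O2: 2.55/5 = 0.51
(a) O2 has the smaller value, so O2 is the limiting reagent.
(b) Moles of CO2 = 2.55 mol O2 × (3/5) = 1.53 mol; mass = 1.53 mol × 44.01 g/mol = 67.34 g
(c) C3H8 consumed = 2.55 × (1/5) = 0.51 mol; remaining = 1.22998 − 0.51 = 0.719984 mol; mass = 0.719984 mol × 44.09 g/mol = 31.74 g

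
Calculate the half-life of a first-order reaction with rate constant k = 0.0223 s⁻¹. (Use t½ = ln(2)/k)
31.08 s

t½ = ln(2)/k = 0.6931/0.0223 = 31.08 s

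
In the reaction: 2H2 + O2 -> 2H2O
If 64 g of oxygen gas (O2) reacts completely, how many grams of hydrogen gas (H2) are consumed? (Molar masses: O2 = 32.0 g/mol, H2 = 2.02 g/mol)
Moles of O2 = 64 g ÷ 32.0 g/mol = 2 mol
Mole ratio: 2 mol H2 / 1 mol O2
Moles of H2 = 2 × (2/1) = 4 mol
Mass of H2 = 4 mol × 2.02 g/mol = 8.08 g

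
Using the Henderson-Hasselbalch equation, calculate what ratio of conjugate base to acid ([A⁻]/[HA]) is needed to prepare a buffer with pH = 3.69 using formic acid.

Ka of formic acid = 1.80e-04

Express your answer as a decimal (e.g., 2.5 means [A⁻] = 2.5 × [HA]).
[A⁻]/[HA] = 0.882

pKa = −log(1.80e-04) = 3.7447. pH = pKa + log([A⁻]/[HA]). 3.69 = 3.7447 + log(ratio). log(ratio) = 3.69 − 3.7447 = -0.0547. ratio = 10^(-0.0547) = 0.882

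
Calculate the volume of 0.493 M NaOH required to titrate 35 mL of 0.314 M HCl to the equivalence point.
V_{base} = 22.3 mL

At equivalence: moles acid = moles base.
moles HCl = 0.314 M × 0.035 L = 0.01099 mol
V_NaOH = 0.01099 mol ÷ 0.493 M = 0.02229 L = 22.3 mL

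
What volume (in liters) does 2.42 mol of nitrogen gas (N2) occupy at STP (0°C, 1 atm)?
At STP, 1 mol of gas occupies 22.4 L
Volume = 2.42 mol × 22.4 L/mol = 54.21 L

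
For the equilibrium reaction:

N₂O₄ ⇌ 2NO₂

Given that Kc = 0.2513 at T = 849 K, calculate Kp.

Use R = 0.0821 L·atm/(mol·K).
K_p = 17.5163

Δn = (moles gaseous products) − (moles gaseous reactants) = 1
T = 849 K; RT = 0.0821 × 849 = 69.7029
Kp = Kc·(RT)^Δn = 0.2513 × (69.7029)^1 = 0.2513 × 69.7029 = 17.5163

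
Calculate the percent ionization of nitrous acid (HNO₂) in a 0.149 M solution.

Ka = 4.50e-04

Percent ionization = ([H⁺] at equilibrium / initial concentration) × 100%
Percent ionization = 5.35%

Let x = [H⁺]. Ka = x²/(C - x) ⇒ x² + (4.50e-04)x - (4.50e-04)(0.149) = 0. x = 7.9665e-03. Percent = (7.9665e-03/0.149) × 100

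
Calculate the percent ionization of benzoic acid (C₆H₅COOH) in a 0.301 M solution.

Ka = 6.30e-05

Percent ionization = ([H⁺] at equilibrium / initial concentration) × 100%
Percent ionization = 1.44%

Let x = [H⁺]. Ka = x²/(C - x) ⇒ x² + (6.30e-05)x - (6.30e-05)(0.301) = 0. x = 4.3233e-03. Percent = (4.3233e-03/0.301) × 100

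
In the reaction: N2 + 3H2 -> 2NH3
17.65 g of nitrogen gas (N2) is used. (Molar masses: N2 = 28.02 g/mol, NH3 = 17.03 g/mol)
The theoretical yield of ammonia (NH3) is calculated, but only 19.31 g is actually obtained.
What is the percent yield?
Moles of N2 = 17.65 g ÷ 28.02 g/mol = 0.629907 mol
Mole ratio: 2 mol NH3 / 1 mol N2
Moles of NH3 = 0.629907 × (2/1) = 1.25981 mol
Theoretical yield = 1.25981 mol × 17.03 g/mol = 21.455 g
Actual yield = 19.31 g
Percent yield = (19.31 / 21.455) × 100% = 90.0%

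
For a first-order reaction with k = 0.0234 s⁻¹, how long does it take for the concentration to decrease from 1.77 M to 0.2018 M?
92.80 s

From ln[A] = ln[A]₀ - k·t: t = ln([A]₀/[A])/k = ln(1.77/0.2018)/0.0234 = ln(8.7711)/0.0234 = 2.1715/0.0234 = 92.80 s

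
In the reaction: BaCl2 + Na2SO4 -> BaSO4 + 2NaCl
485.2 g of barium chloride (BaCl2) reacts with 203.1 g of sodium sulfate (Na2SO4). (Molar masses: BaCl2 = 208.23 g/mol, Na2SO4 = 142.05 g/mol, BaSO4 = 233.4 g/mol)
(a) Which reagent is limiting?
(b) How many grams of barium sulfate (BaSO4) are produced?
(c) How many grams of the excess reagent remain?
(a) Na2SO4, (b) 333.7 g, (c) 187.5 g

Moles of BaCl2 = 485.2 g ÷ 208.23 g/mol = 2.33012 mol
Moles of Na2SO4 = 203.1 g ÷ 142.05 g/mol = 1.42978 mol
Moles ÷ coefficient: BaCl2: 2.33012/1 = 2.33, Na2SO4: 1.42978/1 = 1.43
(a) Na2SO4 has the smaller value, so Na2SO4 is the limiting reagent.
(b) Moles of BaSO4 = 1.42978 mol Na2SO4 × (1/1) = 1.42978 mol; mass = 1.42978 mol × 233.4 g/mol = 333.7 g
(c) BaCl2 consumed = 1.42978 × (1/1) = 1.42978 mol; remaining = 2.33012 − 1.42978 = 0.900337 mol; mass = 0.900337 mol × 208.23 g/mol = 187.5 g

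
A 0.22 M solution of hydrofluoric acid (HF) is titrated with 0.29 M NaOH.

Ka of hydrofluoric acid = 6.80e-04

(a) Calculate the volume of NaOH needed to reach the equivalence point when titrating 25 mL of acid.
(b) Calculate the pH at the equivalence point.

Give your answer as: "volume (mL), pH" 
V = 19.0 mL, pH = 8.13

(a) At equivalence: moles acid = moles base.
moles acid = 0.22 × 0.025 = 0.0055 mol; V_NaOH = 0.0055/0.29 = 0.01897 L = 19.0 mL.
(b) At equivalence, all acid → conjugate base A⁻ at [A⁻] = 0.0055/0.04397 = 0.1251 M.
Kb = Kw/Ka = 1.0e-14/6.80e-04 = 1.471e-11; [OH⁻] = √(Kb·[A⁻]) = 1.356e-06; pOH = 5.87; pH = 14 − pOH = 8.13.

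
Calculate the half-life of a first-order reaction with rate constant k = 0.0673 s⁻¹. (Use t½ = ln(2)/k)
10.30 s

t½ = ln(2)/k = 0.6931/0.0673 = 10.30 s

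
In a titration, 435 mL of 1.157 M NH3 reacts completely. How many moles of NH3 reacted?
Moles = Molarity × Volume (L)
Moles = 1.157 M × 0.435 L = 0.5033 mol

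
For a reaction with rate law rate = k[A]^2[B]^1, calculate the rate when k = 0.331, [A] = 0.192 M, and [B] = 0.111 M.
0.001354 M/s

rate = k·[A]^2·[B]^1 = 0.331·(0.192)^2·(0.111)^1 = 0.331·0.036864·0.111 = 0.001354 M/s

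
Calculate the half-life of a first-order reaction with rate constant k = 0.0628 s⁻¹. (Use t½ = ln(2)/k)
11.04 s

t½ = ln(2)/k = 0.6931/0.0628 = 11.04 s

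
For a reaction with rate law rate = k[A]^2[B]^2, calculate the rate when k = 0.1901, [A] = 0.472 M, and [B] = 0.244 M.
0.002521 M/s

rate = k·[A]^2·[B]^2 = 0.1901·(0.472)^2·(0.244)^2 = 0.1901·0.222784·0.059536 = 0.002521 M/s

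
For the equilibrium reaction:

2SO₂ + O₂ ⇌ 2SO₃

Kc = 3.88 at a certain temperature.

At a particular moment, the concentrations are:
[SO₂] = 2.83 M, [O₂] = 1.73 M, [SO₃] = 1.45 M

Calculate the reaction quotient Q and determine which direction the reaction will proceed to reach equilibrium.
Q = 0.152, Q < K, reaction proceeds forward (toward products)

Q = ([SO₃]^2) / ([SO₂]^2 × [O₂])
  = ((1.45)^2) / ((2.83)^2·(1.73)) = 2.1025/13.855 = 0.1517
Since Q = 0.1517 < Kc = 3.88, the reaction proceeds forward (toward products) to reach equilibrium.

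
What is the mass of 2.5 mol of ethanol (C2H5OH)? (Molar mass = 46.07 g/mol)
Mass = 2.5 mol × 46.07 g/mol = 115.2 g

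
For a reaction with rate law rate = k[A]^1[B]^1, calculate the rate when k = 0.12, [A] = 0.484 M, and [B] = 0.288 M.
0.01673 M/s

rate = k·[A]^1·[B]^1 = 0.12·(0.484)^1·(0.288)^1 = 0.12·0.484·0.288 = 0.01673 M/s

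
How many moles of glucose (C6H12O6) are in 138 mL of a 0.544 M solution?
Moles = Molarity × Volume (L)
Moles = 0.544 M × 0.138 L = 0.07507 mol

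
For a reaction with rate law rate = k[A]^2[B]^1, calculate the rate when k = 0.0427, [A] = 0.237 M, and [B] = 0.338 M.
0.0008107 M/s

rate = k·[A]^2·[B]^1 = 0.0427·(0.237)^2·(0.338)^1 = 0.0427·0.056169·0.338 = 0.0008107 M/s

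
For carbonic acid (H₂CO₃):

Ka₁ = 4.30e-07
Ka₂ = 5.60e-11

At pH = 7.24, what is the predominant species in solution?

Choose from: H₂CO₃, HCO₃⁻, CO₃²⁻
HCO₃⁻

pKa1 = 6.37, pKa2 = 10.25. Each pKa is the crossover between adjacent species; pH = 7.24 lies in the region where HCO₃⁻ predominates.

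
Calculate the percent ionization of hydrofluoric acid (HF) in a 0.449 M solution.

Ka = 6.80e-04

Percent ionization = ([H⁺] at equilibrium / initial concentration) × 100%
Percent ionization = 3.82%

Let x = [H⁺]. Ka = x²/(C - x) ⇒ x² + (6.80e-04)x - (6.80e-04)(0.449) = 0. x = 1.7137e-02. Percent = (1.7137e-02/0.449) × 100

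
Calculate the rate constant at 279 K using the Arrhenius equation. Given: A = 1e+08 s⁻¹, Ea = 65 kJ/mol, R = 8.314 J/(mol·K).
6.76e-05 s⁻¹

k = A·exp(-Ea/(R·T)) = 1e+08·exp(-65000/(8.314·279)) = 1e+08·exp(-28.0220) = 1e+08·6.7639e-13 = 6.76e-05 s⁻¹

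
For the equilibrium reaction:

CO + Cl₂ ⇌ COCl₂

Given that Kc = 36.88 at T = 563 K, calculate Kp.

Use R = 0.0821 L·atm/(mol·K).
K_p = 0.7979

Δn = (moles gaseous products) − (moles gaseous reactants) = -1
T = 563 K; RT = 0.0821 × 563 = 46.2223
Kp = Kc·(RT)^Δn = 36.88 × (46.2223)^-1 = 36.88 × 0.0216346 = 0.7979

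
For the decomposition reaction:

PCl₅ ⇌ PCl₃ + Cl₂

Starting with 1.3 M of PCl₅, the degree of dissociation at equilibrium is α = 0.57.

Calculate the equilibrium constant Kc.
K_c = 0.9823

x = α·[A]₀ = 0.57 × 1.3 = 0.741 M dissociated.
At eq: [PCl₅] = 1.3 − 0.741 = 0.559 M; [PCl₃] = [Cl₂] = x = 0.741 M.
Kc = [PCl₃][Cl₂]/[PCl₅] = (0.741)²/0.559 = 0.9823.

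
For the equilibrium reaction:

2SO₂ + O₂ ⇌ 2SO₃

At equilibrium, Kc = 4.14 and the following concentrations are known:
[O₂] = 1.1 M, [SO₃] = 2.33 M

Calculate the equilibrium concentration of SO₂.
[SO₂] = 1.0918 M

Kc = ([SO₃]^2) / ([SO₂]^2 × [O₂]) = 4.14
[SO₂]^2 = (product terms)/(Kc · other reactant terms) = 5.4289 / (4.14 · 1.1) = 1.1921
[SO₂] = (1.1921)^(1/2) = 1.0918 M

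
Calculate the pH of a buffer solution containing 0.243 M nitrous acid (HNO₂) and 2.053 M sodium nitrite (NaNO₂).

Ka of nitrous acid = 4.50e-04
pH = 4.27

pKa = -log(4.50e-04) = 3.35. pH = pKa + log([A⁻]/[HA]) = 3.35 + log(2.053/0.243)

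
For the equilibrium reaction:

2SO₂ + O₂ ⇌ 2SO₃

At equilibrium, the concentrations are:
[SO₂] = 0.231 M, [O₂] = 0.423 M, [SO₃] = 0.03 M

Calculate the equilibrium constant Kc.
K_c = 0.0399

Kc = ([SO₃]^2) / ([SO₂]^2 × [O₂])
   = ((0.03)^2) / ((0.231)^2·(0.423))
   = 0.0009 / 0.022572 = 0.0399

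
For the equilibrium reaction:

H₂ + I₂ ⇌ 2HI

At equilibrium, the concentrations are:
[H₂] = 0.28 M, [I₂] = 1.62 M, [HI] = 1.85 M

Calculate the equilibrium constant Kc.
K_c = 7.5452

Kc = ([HI]^2) / ([H₂] × [I₂])
   = ((1.85)^2) / ((0.28)·(1.62))
   = 3.4225 / 0.4536 = 7.5452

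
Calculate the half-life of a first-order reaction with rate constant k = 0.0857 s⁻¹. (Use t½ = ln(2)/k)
8.09 s

t½ = ln(2)/k = 0.6931/0.0857 = 8.09 s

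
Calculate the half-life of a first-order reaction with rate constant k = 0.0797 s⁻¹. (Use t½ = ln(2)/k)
8.70 s

t½ = ln(2)/k = 0.6931/0.0797 = 8.70 s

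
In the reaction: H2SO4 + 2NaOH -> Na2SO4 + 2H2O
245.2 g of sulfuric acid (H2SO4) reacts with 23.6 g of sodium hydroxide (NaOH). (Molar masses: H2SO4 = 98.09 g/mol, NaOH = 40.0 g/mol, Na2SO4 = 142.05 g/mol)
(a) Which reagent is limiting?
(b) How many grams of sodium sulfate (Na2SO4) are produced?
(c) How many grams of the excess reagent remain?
(a) NaOH, (b) 41.9 g, (c) 216.3 g

Moles of H2SO4 = 245.2 g ÷ 98.09 g/mol = 2.49975 mol
Moles of NaOH = 23.6 g ÷ 40.0 g/mol = 0.59 mol
Moles ÷ coefficient: H2SO4: 2.49975/1 = 2.5, NaOH: 0.59/2 = 0.295
(a) NaOH has the smaller value, so NaOH is the limiting reagent.
(b) Moles of Na2SO4 = 0.59 mol NaOH × (1/2) = 0.295 mol; mass = 0.295 mol × 142.05 g/mol = 41.9 g
(c) H2SO4 consumed = 0.59 × (1/2) = 0.295 mol; remaining = 2.49975 − 0.295 = 2.20475 mol; mass = 2.20475 mol × 98.09 g/mol = 216.3 g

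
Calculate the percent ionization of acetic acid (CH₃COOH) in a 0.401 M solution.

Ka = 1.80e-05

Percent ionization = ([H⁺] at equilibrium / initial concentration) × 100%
Percent ionization = 0.668%

Let x = [H⁺]. Ka = x²/(C - x) ⇒ x² + (1.80e-05)x - (1.80e-05)(0.401) = 0. x = 2.6776e-03. Percent = (2.6776e-03/0.401) × 100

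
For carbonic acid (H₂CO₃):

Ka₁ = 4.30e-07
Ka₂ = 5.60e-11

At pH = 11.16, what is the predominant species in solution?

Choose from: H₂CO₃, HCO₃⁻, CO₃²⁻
CO₃²⁻

pKa1 = 6.37, pKa2 = 10.25. Each pKa is the crossover between adjacent species; pH = 11.16 lies in the region where CO₃²⁻ predominates.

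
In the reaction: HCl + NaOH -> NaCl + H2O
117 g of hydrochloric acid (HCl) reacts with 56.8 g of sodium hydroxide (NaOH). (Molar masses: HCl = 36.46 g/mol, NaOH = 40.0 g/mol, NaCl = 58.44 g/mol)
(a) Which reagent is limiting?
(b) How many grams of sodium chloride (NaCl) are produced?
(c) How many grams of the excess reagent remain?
(a) NaOH, (b) 82.98 g, (c) 65.23 g

Moles of HCl = 117 g ÷ 36.46 g/mol = 3.209 mol
Moles of NaOH = 56.8 g ÷ 40.0 g/mol = 1.42 mol
Moles ÷ coefficient: HCl: 3.209/1 = 3.209, NaOH: 1.42/1 = 1.42
(a) NaOH has the smaller value, so NaOH is the limiting reagent.
(b) Moles of NaCl = 1.42 mol NaOH × (1/1) = 1.42 mol; mass = 1.42 mol × 58.44 g/mol = 82.98 g
(c) HCl consumed = 1.42 × (1/1) = 1.42 mol; remaining = 3.209 − 1.42 = 1.789 mol; mass = 1.789 mol × 36.46 g/mol = 65.23 g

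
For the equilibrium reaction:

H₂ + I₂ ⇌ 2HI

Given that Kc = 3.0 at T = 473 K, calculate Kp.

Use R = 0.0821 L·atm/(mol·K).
K_p = 3.0000

Δn = (moles gaseous products) − (moles gaseous reactants) = 0
T = 473 K; RT = 0.0821 × 473 = 38.8333
Kp = Kc·(RT)^Δn = 3.0 × (38.8333)^0 = 3.0 × 1 = 3.0000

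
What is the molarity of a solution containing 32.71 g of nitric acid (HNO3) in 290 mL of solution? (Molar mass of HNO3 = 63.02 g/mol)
Moles of HNO3 = 32.71 g ÷ 63.02 g/mol = 0.519042 mol
Volume = 290 mL = 0.29 L
Molarity = 0.519042 mol ÷ 0.29 L = 1.79 M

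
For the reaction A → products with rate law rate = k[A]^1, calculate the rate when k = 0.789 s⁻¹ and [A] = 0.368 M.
0.2904 M/s

rate = k·[A]^1 = 0.789·(0.368)^1 = 0.789·0.368 = 0.2904 M/s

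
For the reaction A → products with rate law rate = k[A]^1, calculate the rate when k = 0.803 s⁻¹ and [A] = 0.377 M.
0.3027 M/s

rate = k·[A]^1 = 0.803·(0.377)^1 = 0.803·0.377 = 0.3027 M/s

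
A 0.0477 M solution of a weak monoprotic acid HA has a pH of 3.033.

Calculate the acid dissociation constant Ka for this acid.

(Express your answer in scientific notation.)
K_a = 1.84e-05

[H⁺] = 10^(−pH) = 10^(−3.033) = 9.268e-04 M. For HA ⇌ H⁺ + A⁻, Ka = x²/(C − x) = (9.268e-04)²/(0.0477 − 9.268e-04) = 1.84e-05.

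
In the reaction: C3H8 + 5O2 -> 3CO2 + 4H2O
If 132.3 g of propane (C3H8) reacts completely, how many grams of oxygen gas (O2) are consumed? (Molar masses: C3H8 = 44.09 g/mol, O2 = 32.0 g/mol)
Moles of C3H8 = 132.3 g ÷ 44.09 g/mol = 3.00068 mol
Mole ratio: 5 mol O2 / 1 mol C3H8
Moles of O2 = 3.00068 × (5/1) = 15.0034 mol
Mass of O2 = 15.0034 mol × 32.0 g/mol = 480.1 g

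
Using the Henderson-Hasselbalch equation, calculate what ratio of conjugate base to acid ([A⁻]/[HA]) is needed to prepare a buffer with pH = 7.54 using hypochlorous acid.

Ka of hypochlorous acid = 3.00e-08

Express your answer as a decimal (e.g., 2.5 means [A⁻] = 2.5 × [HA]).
[A⁻]/[HA] = 1.040

pKa = −log(3.00e-08) = 7.5229. pH = pKa + log([A⁻]/[HA]). 7.54 = 7.5229 + log(ratio). log(ratio) = 7.54 − 7.5229 = 0.0171. ratio = 10^(0.0171) = 1.040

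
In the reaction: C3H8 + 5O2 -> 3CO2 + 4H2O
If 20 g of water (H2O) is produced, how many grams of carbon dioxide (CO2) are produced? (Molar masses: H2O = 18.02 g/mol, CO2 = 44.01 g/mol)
Moles of H2O = 20 g ÷ 18.02 g/mol = 1.10988 mol
Mole ratio: 3 mol CO2 / 4 mol H2O
Moles of CO2 = 1.10988 × (3/4) = 0.832408 mol
Mass of CO2 = 0.832408 mol × 44.01 g/mol = 36.63 g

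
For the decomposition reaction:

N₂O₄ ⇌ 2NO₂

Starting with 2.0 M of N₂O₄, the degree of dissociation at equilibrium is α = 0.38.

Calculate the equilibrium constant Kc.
K_c = 1.8632

x = α·[A]₀ = 0.38 × 2.0 = 0.76 M dissociated.
At eq: [N₂O₄] = 2.0 − 0.76 = 1.24 M; [NO₂] = 2x = 1.52 M.
Kc = [NO₂]²/[N₂O₄] = (1.52)²/1.24 = 1.863.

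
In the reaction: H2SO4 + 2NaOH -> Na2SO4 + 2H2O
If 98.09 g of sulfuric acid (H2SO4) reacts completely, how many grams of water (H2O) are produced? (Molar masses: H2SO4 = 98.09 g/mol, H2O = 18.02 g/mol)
Moles of H2SO4 = 98.09 g ÷ 98.09 g/mol = 1 mol
Mole ratio: 2 mol H2O / 1 mol H2SO4
Moles of H2O = 1 × (2/1) = 2 mol
Mass of H2O = 2 mol × 18.02 g/mol = 36.04 g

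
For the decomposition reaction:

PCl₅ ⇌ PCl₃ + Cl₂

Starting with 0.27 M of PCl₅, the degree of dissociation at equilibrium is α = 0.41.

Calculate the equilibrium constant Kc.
K_c = 0.0769

x = α·[A]₀ = 0.41 × 0.27 = 0.1107 M dissociated.
At eq: [PCl₅] = 0.27 − 0.1107 = 0.1593 M; [PCl₃] = [Cl₂] = x = 0.1107 M.
Kc = [PCl₃][Cl₂]/[PCl₅] = (0.1107)²/0.1593 = 0.07693.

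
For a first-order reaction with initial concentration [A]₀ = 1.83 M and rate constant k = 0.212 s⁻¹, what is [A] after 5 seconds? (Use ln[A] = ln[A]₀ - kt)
0.6340 M

ln[A] = ln[A]₀ - k·t = ln(1.83) - (0.212)·(5) = 0.6043 - 1.0600 = -0.4557
[A] = e^(-0.4557) = 0.6340 M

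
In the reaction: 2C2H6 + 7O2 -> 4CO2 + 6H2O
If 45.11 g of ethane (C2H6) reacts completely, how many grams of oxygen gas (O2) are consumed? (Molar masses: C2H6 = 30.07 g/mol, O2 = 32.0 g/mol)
Moles of C2H6 = 45.11 g ÷ 30.07 g/mol = 1.50017 mol
Mole ratio: 7 mol O2 / 2 mol C2H6
Moles of O2 = 1.50017 × (7/2) = 5.25058 mol
Mass of O2 = 5.25058 mol × 32.0 g/mol = 168 g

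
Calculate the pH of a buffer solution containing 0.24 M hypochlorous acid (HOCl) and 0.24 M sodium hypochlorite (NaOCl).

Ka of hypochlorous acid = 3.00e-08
pH = 7.52

pKa = -log(3.00e-08) = 7.52. pH = pKa + log([A⁻]/[HA]) = 7.52 + log(0.24/0.24)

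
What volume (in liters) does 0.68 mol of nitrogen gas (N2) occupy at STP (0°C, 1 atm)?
At STP, 1 mol of gas occupies 22.4 L
Volume = 0.68 mol × 22.4 L/mol = 15.23 L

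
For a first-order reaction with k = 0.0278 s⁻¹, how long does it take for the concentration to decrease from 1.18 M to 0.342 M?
44.55 s

From ln[A] = ln[A]₀ - k·t: t = ln([A]₀/[A])/k = ln(1.18/0.342)/0.0278 = ln(3.4503)/0.0278 = 1.2385/0.0278 = 44.55 s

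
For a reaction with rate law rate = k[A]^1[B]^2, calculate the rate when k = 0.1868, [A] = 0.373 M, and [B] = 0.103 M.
0.0007392 M/s

rate = k·[A]^1·[B]^2 = 0.1868·(0.373)^1·(0.103)^2 = 0.1868·0.373·0.010609 = 0.0007392 M/s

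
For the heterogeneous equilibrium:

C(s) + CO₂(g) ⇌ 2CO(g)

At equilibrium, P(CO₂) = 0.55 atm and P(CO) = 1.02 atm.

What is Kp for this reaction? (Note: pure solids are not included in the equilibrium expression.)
K_p = 1.892

Solid C is excluded.
Kp = P(CO)²/P(CO₂) = (1.02)²/0.55 = 1.04/0.55 = 1.892.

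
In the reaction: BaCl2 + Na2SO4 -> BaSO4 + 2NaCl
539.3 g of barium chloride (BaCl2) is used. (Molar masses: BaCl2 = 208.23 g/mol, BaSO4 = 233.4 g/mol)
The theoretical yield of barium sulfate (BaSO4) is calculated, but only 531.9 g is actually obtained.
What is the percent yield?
Moles of BaCl2 = 539.3 g ÷ 208.23 g/mol = 2.58992 mol
Mole ratio: 1 mol BaSO4 / 1 mol BaCl2
Moles of BaSO4 = 2.58992 × (1/1) = 2.58992 mol
Theoretical yield = 2.58992 mol × 233.4 g/mol = 604.49 g
Actual yield = 531.9 g
Percent yield = (531.9 / 604.49) × 100% = 88.0%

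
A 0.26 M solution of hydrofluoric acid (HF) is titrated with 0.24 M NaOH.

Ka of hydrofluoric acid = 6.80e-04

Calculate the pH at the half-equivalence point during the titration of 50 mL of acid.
pH = pKa = 3.17

At the half-equivalence point, [HA] = [A⁻], so by Henderson–Hasselbalch pH = pKa + log(1) = pKa.
pKa = −log(6.80e-04) = 3.17.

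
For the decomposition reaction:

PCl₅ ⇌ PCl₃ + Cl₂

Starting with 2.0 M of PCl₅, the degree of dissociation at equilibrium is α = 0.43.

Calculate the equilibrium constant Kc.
K_c = 0.6488

x = α·[A]₀ = 0.43 × 2.0 = 0.86 M dissociated.
At eq: [PCl₅] = 2.0 − 0.86 = 1.14 M; [PCl₃] = [Cl₂] = x = 0.86 M.
Kc = [PCl₃][Cl₂]/[PCl₅] = (0.86)²/1.14 = 0.6488.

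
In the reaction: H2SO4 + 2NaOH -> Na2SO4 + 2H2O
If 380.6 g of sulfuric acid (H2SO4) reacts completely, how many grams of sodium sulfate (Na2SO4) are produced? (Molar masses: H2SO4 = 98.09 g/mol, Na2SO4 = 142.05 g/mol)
Moles of H2SO4 = 380.6 g ÷ 98.09 g/mol = 3.88011 mol
Mole ratio: 1 mol Na2SO4 / 1 mol H2SO4
Moles of Na2SO4 = 3.88011 × (1/1) = 3.88011 mol
Mass of Na2SO4 = 3.88011 mol × 142.05 g/mol = 551.2 g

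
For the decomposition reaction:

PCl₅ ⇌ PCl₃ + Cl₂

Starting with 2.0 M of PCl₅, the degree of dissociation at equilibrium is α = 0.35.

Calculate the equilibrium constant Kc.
K_c = 0.3769

x = α·[A]₀ = 0.35 × 2.0 = 0.7 M dissociated.
At eq: [PCl₅] = 2.0 − 0.7 = 1.3 M; [PCl₃] = [Cl₂] = x = 0.7 M.
Kc = [PCl₃][Cl₂]/[PCl₅] = (0.7)²/1.3 = 0.3769.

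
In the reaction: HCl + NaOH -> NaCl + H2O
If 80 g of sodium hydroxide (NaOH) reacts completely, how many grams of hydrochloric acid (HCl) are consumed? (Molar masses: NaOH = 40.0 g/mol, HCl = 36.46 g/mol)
Moles of NaOH = 80 g ÷ 40.0 g/mol = 2 mol
Mole ratio: 1 mol HCl / 1 mol NaOH
Moles of HCl = 2 × (1/1) = 2 mol
Mass of HCl = 2 mol × 36.46 g/mol = 72.92 g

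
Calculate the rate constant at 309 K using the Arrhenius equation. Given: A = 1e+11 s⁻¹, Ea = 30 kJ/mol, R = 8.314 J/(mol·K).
8.48e+05 s⁻¹

k = A·exp(-Ea/(R·T)) = 1e+11·exp(-30000/(8.314·309)) = 1e+11·exp(-11.6776) = 1e+11·8.4819e-06 = 8.48e+05 s⁻¹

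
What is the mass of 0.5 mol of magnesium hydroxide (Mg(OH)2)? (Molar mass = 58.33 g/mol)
Mass = 0.5 mol × 58.33 g/mol = 29.16 g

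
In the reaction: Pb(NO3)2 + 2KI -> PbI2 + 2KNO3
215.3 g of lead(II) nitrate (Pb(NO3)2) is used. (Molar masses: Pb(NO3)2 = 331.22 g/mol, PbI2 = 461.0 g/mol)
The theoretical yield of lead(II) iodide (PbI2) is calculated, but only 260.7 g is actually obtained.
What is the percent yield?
Moles of Pb(NO3)2 = 215.3 g ÷ 331.22 g/mol = 0.650021 mol
Mole ratio: 1 mol PbI2 / 1 mol Pb(NO3)2
Moles of PbI2 = 0.650021 × (1/1) = 0.650021 mol
Theoretical yield = 0.650021 mol × 461.0 g/mol = 299.66 g
Actual yield = 260.7 g
Percent yield = (260.7 / 299.66) × 100% = 87.0%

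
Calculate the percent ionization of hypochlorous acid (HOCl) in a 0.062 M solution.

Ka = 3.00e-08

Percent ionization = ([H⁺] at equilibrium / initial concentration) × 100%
Percent ionization = 0.0695%

Let x = [H⁺]. Ka = x²/(C - x) ⇒ x² + (3.00e-08)x - (3.00e-08)(0.062) = 0. x = 4.3113e-05. Percent = (4.3113e-05/0.062) × 100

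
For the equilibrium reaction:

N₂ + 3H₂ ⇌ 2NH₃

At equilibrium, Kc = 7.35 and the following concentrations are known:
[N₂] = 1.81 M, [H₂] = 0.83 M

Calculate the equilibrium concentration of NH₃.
[NH₃] = 2.7580 M

Kc = ([NH₃]^2) / ([N₂] × [H₂]^3) = 7.35
[NH₃]^2 = Kc · (reactant terms)/(other product terms) = 7.35 · 1.0349 / 1 = 7.6068
[NH₃] = (7.6068)^(1/2) = 2.7580 M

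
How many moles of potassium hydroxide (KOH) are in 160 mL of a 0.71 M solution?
Moles = Molarity × Volume (L)
Moles = 0.71 M × 0.16 L = 0.1136 mol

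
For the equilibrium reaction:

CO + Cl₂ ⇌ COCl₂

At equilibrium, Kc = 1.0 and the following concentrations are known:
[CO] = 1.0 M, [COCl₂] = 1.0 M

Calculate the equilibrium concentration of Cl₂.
[Cl₂] = 1.0000 M

Kc = ([COCl₂]) / ([CO] × [Cl₂]) = 1.0
[Cl₂]^1 = (product terms)/(Kc · other reactant terms) = 1 / (1.0 · 1) = 1
[Cl₂] = 1.0000 M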